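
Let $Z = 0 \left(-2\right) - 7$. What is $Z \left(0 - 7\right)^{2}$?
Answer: $-343$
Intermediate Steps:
$Z = -7$ ($Z = 0 - 7 = -7$)
$Z \left(0 - 7\right)^{2} = - 7 \left(0 - 7\right)^{2} = - 7 \left(-7\right)^{2} = \left(-7\right) 49 = -343$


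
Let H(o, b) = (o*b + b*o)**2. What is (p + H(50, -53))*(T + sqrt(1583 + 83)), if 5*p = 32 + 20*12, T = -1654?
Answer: -232304749888/5 + 983151904*sqrt(34)/5 ≈ -4.5314e+10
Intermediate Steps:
p = 272/5 (p = (32 + 20*12)/5 = (32 + 240)/5 = (1/5)*272 = 272/5 ≈ 54.400)
H(o, b) = 4*b**2*o**2 (H(o, b) = (b*o + b*o)**2 = (2*b*o)**2 = 4*b**2*o**2)
(p + H(50, -53))*(T + sqrt(1583 + 83)) = (272/5 + 4*(-53)**2*50**2)*(-1654 + sqrt(1583 + 83)) = (272/5 + 4*2809*2500)*(-1654 + sqrt(1666)) = (272/5 + 28090000)*(-1654 + 7*sqrt(34)) = 140450272*(-1654 + 7*sqrt(34))/5 = -232304749888/5 + 983151904*sqrt(34)/5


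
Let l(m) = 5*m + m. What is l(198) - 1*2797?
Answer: -1609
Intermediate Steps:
l(m) = 6*m
l(198) - 1*2797 = 6*198 - 1*2797 = 1188 - 2797 = -1609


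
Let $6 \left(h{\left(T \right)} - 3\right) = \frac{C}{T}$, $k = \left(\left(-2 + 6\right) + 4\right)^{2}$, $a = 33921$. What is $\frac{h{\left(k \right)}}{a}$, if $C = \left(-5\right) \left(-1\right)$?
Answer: $\frac{1157}{13025664} \approx 8.8825 \cdot 10^{-5}$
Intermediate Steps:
$k = 64$ ($k = \left(4 + 4\right)^{2} = 8^{2} = 64$)
$C = 5$
$h{\left(T \right)} = 3 + \frac{5}{6 T}$ ($h{\left(T \right)} = 3 + \frac{5 \frac{1}{T}}{6} = 3 + \frac{5}{6 T}$)
$\frac{h{\left(k \right)}}{a} = \frac{3 + \frac{5}{6 \cdot 64}}{33921} = \left(3 + \frac{5}{6} \cdot \frac{1}{64}\right) \frac{1}{33921} = \left(3 + \frac{5}{384}\right) \frac{1}{33921} = \frac{1157}{384} \cdot \frac{1}{33921} = \frac{1157}{13025664}$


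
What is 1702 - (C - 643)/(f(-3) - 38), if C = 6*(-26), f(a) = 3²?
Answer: 48559/29 ≈ 1674.4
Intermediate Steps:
f(a) = 9
C = -156
1702 - (C - 643)/(f(-3) - 38) = 1702 - (-156 - 643)/(9 - 38) = 1702 - (-799)/(-29) = 1702 - (-799)*(-1)/29 = 1702 - 1*799/29 = 1702 - 799/29 = 48559/29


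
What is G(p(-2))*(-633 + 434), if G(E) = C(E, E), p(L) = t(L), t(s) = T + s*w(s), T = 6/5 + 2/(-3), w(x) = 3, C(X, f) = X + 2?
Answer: 10348/15 ≈ 689.87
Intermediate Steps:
C(X, f) = 2 + X
T = 8/15 (T = 6*(1/5) + 2*(-1/3) = 6/5 - 2/3 = 8/15 ≈ 0.53333)
t(s) = 8/15 + 3*s (t(s) = 8/15 + s*3 = 8/15 + 3*s)
p(L) = 8/15 + 3*L
G(E) = 2 + E
G(p(-2))*(-633 + 434) = (2 + (8/15 + 3*(-2)))*(-633 + 434) = (2 + (8/15 - 6))*(-199) = (2 - 82/15)*(-199) = -52/15*(-199) = 10348/15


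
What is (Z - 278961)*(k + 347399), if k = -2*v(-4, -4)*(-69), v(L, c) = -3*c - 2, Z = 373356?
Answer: 32922993705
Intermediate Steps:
v(L, c) = -2 - 3*c
k = 1380 (k = -2*(-2 - 3*(-4))*(-69) = -2*(-2 + 12)*(-69) = -2*10*(-69) = -20*(-69) = 1380)
(Z - 278961)*(k + 347399) = (373356 - 278961)*(1380 + 347399) = 94395*348779 = 32922993705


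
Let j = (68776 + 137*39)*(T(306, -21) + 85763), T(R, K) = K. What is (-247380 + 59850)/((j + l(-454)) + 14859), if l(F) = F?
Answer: -187530/6355125703 ≈ -2.9508e-5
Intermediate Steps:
j = 6355111298 (j = (68776 + 137*39)*(-21 + 85763) = (68776 + 5343)*85742 = 74119*85742 = 6355111298)
(-247380 + 59850)/((j + l(-454)) + 14859) = (-247380 + 59850)/((6355111298 - 454) + 14859) = -187530/(6355110844 + 14859) = -187530/6355125703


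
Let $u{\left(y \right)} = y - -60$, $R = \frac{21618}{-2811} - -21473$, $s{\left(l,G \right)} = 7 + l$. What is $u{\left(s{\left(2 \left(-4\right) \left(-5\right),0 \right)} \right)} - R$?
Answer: $- \frac{20012736}{937} \approx -21358.0$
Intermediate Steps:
$R = \frac{20112995}{937}$ ($R = 21618 \left(- \frac{1}{2811}\right) + 21473 = - \frac{7206}{937} + 21473 = \frac{20112995}{937} \approx 21465.0$)
$u{\left(y \right)} = 60 + y$ ($u{\left(y \right)} = y + 60 = 60 + y$)
$u{\left(s{\left(2 \left(-4\right) \left(-5\right),0 \right)} \right)} - R = \left(60 + \left(7 + 2 \left(-4\right) \left(-5\right)\right)\right) - \frac{20112995}{937} = \left(60 + \left(7 - -40\right)\right) - \frac{20112995}{937} = \left(60 + \left(7 + 40\right)\right) - \frac{20112995}{937} = \left(60 + 47\right) - \frac{20112995}{937} = 107 - \frac{20112995}{937} = - \frac{20012736}{937}$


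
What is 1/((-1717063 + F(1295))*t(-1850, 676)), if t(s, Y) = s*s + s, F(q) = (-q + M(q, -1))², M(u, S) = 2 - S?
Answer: -1/163503649350 ≈ -6.1161e-12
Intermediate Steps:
F(q) = (3 - q)² (F(q) = (-q + (2 - 1*(-1)))² = (-q + (2 + 1))² = (-q + 3)² = (3 - q)²)
t(s, Y) = s + s² (t(s, Y) = s² + s = s + s²)
1/((-1717063 + F(1295))*t(-1850, 676)) = 1/((-1717063 + (-3 + 1295)²)*((-1850*(1 - 1850)))) = 1/((-1717063 + 1292²)*((-1850*(-1849)))) = 1/((-1717063 + 1669264)*3420650) = (1/3420650)/(-47799) = -1/47799*1/3420650 = -1/163503649350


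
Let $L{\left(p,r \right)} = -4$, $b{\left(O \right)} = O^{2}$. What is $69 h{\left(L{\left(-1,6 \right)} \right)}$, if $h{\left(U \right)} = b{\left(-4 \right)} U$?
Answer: $-4416$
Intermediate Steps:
$h{\left(U \right)} = 16 U$ ($h{\left(U \right)} = \left(-4\right)^{2} U = 16 U$)
$69 h{\left(L{\left(-1,6 \right)} \right)} = 69 \cdot 16 \left(-4\right) = 69 \left(-64\right) = -4416$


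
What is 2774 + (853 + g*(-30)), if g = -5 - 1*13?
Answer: 4167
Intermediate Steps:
g = -18 (g = -5 - 13 = -18)
2774 + (853 + g*(-30)) = 2774 + (853 - 18*(-30)) = 2774 + (853 + 540) = 2774 + 1393 = 4167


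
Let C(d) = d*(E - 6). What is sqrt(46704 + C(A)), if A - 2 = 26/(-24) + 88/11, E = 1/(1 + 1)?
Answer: sqrt(6718314)/12 ≈ 216.00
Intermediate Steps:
E = 1/2 ≈ 0.50000
A = 107/12 (A = 2 + (26/(-24) + 88/11) = 2 + (26*(-1/24) + 88*(1/11)) = 2 + (-13/12 + 8) = 2 + 83/12 = 107/12 ≈ 8.9167)
C(d) = -11*d/2 (C(d) = d*(1/2 - 6) = d*(-11/2) = -11*d/2)
sqrt(46704 + C(A)) = sqrt(46704 - 11/2*107/12) = sqrt(46704 - 1177/24) = sqrt(1119719/24) = sqrt(6718314)/12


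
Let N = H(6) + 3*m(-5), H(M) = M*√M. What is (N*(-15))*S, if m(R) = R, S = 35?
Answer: 7875 - 3150*√6 ≈ 159.11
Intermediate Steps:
H(M) = M^(3/2)
N = -15 + 6*√6 (N = 6^(3/2) + 3*(-5) = 6*√6 - 15 = -15 + 6*√6 ≈ -0.30306)
(N*(-15))*S = ((-15 + 6*√6)*(-15))*35 = (225 - 90*√6)*35 = 7875 - 3150*√6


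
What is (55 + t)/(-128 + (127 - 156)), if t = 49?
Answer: -104/157 ≈ -0.66242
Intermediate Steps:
(55 + t)/(-128 + (127 - 156)) = (55 + 49)/(-128 + (127 - 156)) = 104/(-128 - 29) = 104/(-157) = 104*(-1/157) = -104/157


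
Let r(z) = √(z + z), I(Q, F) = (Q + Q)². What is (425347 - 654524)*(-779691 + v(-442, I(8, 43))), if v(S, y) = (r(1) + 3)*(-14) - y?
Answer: 178755539053 + 3208478*√2 ≈ 1.7876e+11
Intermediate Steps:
I(Q, F) = 4*Q² (I(Q, F) = (2*Q)² = 4*Q²)
r(z) = √2*√z (r(z) = √(2*z) = √2*√z)
v(S, y) = -42 - y - 14*√2 (v(S, y) = (√2*√1 + 3)*(-14) - y = (√2*1 + 3)*(-14) - y = (√2 + 3)*(-14) - y = (3 + √2)*(-14) - y = (-42 - 14*√2) - y = -42 - y - 14*√2)
(425347 - 654524)*(-779691 + v(-442, I(8, 43))) = (425347 - 654524)*(-779691 + (-42 - 4*8² - 14*√2)) = -229177*(-779691 + (-42 - 4*64 - 14*√2)) = -229177*(-779691 + (-42 - 1*256 - 14*√2)) = -229177*(-779691 + (-42 - 256 - 14*√2)) = -229177*(-779691 + (-298 - 14*√2)) = -229177*(-779989 - 14*√2) = 178755539053 + 3208478*√2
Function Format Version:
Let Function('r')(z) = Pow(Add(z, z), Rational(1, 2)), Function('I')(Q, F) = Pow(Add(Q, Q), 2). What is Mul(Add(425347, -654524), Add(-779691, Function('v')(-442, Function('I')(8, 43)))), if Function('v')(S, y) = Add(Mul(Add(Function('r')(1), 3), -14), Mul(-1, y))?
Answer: Add(178755539053, Mul(3208478, Pow(2, Rational(1, 2)))) ≈ 1.7876e+11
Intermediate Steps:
Function('I')(Q, F) = Mul(4, Pow(Q, 2)) (Function('I')(Q, F) = Pow(Mul(2, Q), 2) = Mul(4, Pow(Q, 2)))
Function('r')(z) = Mul(Pow(2, Rational(1, 2)), Pow(z, Rational(1, 2))) (Function('r')(z) = Pow(Mul(2, z), Rational(1, 2)) = Mul(Pow(2, Rational(1, 2)), Pow(z, Rational(1, 2))))
Function('v')(S, y) = Add(-42, Mul(-1, y), Mul(-14, Pow(2, Rational(1, 2)))) (Function('v')(S, y) = Add(Mul(Add(Mul(Pow(2, Rational(1, 2)), Pow(1, Rational(1, 2))), 3), -14), Mul(-1, y)) = Add(Mul(Add(Mul(Pow(2, Rational(1, 2)), 1), 3), -14), Mul(-1, y)) = Add(Mul(Add(Pow(2, Rational(1, 2)), 3), -14), Mul(-1, y)) = Add(Mul(Add(3, Pow(2, Rational(1, 2))), -14), Mul(-1, y)) = Add(Add(-42, Mul(-14, Pow(2, Rational(1, 2)))), Mul(-1, y)) = Add(-42, Mul(-1, y), Mul(-14, Pow(2, Rational(1, 2)))))
Mul(Add(425347, -654524), Add(-779691, Function('v')(-442, Function('I')(8, 43)))) = Mul(Add(425347, -654524), Add(-779691, Add(-42, Mul(-1, Mul(4, Pow(8, 2))), Mul(-14, Pow(2, Rational(1, 2)))))) = Mul(-229177, Add(-779691, Add(-42, Mul(-1, Mul(4, 64)), Mul(-14, Pow(2, Rational(1, 2)))))) = Mul(-229177, Add(-779691, Add(-42, Mul(-1, 256), Mul(-14, Pow(2, Rational(1, 2)))))) = Mul(-229177, Add(-779691, Add(-42, -256, Mul(-14, Pow(2, Rational(1, 2)))))) = Mul(-229177, Add(-779691, Add(-298, Mul(-14, Pow(2, Rational(1, 2)))))) = Mul(-229177, Add(-779989, Mul(-14, Pow(2, Rational(1, 2))))) = Add(178755539053, Mul(3208478, Pow(2, Rational(1, 2))))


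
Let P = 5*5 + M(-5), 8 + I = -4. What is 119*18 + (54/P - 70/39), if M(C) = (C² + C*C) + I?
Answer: 584510/273 ≈ 2141.1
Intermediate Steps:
I = -12 (I = -8 - 4 = -12)
M(C) = -12 + 2*C² (M(C) = (C² + C*C) - 12 = (C² + C²) - 12 = 2*C² - 12 = -12 + 2*C²)
P = 63 (P = 5*5 + (-12 + 2*(-5)²) = 25 + (-12 + 2*25) = 25 + (-12 + 50) = 25 + 38 = 63)
119*18 + (54/P - 70/39) = 119*18 + (54/63 - 70/39) = 2142 + (54*(1/63) - 70*1/39) = 2142 + (6/7 - 70/39) = 2142 - 256/273 = 584510/273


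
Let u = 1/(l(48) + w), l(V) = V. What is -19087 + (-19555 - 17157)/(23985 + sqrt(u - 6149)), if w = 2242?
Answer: (-19087*sqrt(32245968610) + 1048449952030*I)/(sqrt(32245968610) - 54925650*I) ≈ -19089.0 + 0.0050041*I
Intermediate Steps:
u = 1/2290 (u = 1/(48 + 2242) = 1/2290 ≈ 0.00043668)
-19087 + (-19555 - 17157)/(23985 + sqrt(u - 6149)) = -19087 + (-19555 - 17157)/(23985 + sqrt(1/2290 - 6149)) = -19087 - 36712/(23985 + sqrt(-14081209/2290)) = -19087 - 36712/(23985 + I*sqrt(32245968610)/2290)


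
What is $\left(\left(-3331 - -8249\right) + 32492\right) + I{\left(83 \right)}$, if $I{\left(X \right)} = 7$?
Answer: $37417$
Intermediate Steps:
$\left(\left(-3331 - -8249\right) + 32492\right) + I{\left(83 \right)} = \left(\left(-3331 - -8249\right) + 32492\right) + 7 = \left(\left(-3331 + 8249\right) + 32492\right) + 7 = \left(4918 + 32492\right) + 7 = 37410 + 7 = 37417$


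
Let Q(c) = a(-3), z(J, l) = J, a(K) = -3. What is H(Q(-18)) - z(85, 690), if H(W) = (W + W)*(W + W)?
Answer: -49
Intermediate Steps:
Q(c) = -3
H(W) = 4*W**2 (H(W) = (2*W)*(2*W) = 4*W**2)
H(Q(-18)) - z(85, 690) = 4*(-3)**2 - 1*85 = 4*9 - 85 = 36 - 85 = -49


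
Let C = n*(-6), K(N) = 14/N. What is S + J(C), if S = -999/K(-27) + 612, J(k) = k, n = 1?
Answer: 35457/14 ≈ 2532.6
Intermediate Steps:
C = -6 (C = 1*(-6) = -6)
S = 35541/14 (S = -999/(14/(-27)) + 612 = -999/(14*(-1/27)) + 612 = -999/(-14/27) + 612 = -999*(-27/14) + 612 = 26973/14 + 612 = 35541/14 ≈ 2538.6)
S + J(C) = 35541/14 - 6 = 35457/14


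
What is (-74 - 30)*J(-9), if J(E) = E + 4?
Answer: 520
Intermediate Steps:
J(E) = 4 + E
(-74 - 30)*J(-9) = (-74 - 30)*(4 - 9) = -104*(-5) = 520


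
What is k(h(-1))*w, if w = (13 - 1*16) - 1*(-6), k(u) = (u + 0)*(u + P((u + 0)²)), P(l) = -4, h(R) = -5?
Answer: 135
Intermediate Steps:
k(u) = u*(-4 + u) (k(u) = (u + 0)*(u - 4) = u*(-4 + u))
w = 3 (w = (13 - 16) + 6 = -3 + 6 = 3)
k(h(-1))*w = -5*(-4 - 5)*3 = -5*(-9)*3 = 45*3 = 135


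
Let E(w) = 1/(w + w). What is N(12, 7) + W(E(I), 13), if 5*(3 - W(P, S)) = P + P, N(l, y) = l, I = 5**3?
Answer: 9374/625 ≈ 14.998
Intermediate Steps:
I = 125
E(w) = 1/(2*w)
W(P, S) = 3 - 2*P/5 (W(P, S) = 3 - (P + P)/5 = 3 - 2*P/5)
N(12, 7) + W(E(I), 13) = 12 + (3 - 1/(5*125)) = 12 + (3 - 2/5*1/250) = 12 + (3 - 1/625) = 12 + 1874/625 = 9374/625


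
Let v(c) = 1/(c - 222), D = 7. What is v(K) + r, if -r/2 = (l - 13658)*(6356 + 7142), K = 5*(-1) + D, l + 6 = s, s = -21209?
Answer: 207114931759/220 ≈ 9.4143e+8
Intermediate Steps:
l = -21215 (l = -6 - 21209 = -21215)
K = 2 (K = 5*(-1) + 7 = -5 + 7 = 2)
r = 941431508 (r = -2*(-21215 - 13658)*(6356 + 7142) = -(-69746)*13498 = -2*(-470715754) = 941431508)
v(c) = 1/(-222 + c)
v(K) + r = 1/(-222 + 2) + 941431508 = 1/(-220) + 941431508 = -1/220 + 941431508 = 207114931759/220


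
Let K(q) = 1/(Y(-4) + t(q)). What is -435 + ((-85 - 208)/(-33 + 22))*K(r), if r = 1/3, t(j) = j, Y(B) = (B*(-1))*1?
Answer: -61326/143 ≈ -428.85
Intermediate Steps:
Y(B) = -B (Y(B) = -B*1 = -B)
r = 1/3 ≈ 0.33333
K(q) = 1/(4 + q) (K(q) = 1/(-1*(-4) + q) = 1/(4 + q))
-435 + ((-85 - 208)/(-33 + 22))*K(r) = -435 + ((-85 - 208)/(-33 + 22))/(4 + 1/3) = -435 + (-293/(-11))/(13/3) = -435 - 293*(-1/11)*(3/13) = -435 + (293/11)*(3/13) = -435 + 879/143 = -61326/143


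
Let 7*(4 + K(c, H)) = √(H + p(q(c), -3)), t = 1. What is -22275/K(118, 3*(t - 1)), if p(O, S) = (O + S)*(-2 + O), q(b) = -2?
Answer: 1091475/191 + 155925*√5/382 ≈ 6627.3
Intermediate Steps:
p(O, S) = (-2 + O)*(O + S)
K(c, H) = -4 + √(20 + H)/7 (K(c, H) = -4 + √(H + ((-2)² - 2*(-2) - 2*(-3) - 2*(-3)))/7 = -4 + √(H + (4 + 4 + 6 + 6))/7 = -4 + √(H + 20)/7 = -4 + √(20 + H)/7)
-22275/K(118, 3*(t - 1)) = -22275/(-4 + √(20 + 3*(1 - 1))/7) = -22275/(-4 + √(20 + 3*0)/7) = -22275/(-4 + √(20 + 0)/7) = -22275/(-4 + √20/7) = -22275/(-4 + (2*√5)/7) = -22275/(-4 + 2*√5/7)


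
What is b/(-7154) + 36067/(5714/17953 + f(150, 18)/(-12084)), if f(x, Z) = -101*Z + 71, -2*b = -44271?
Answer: 111948802901045115/1436692993036 ≈ 77921.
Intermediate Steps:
b = 44271/2 (b = -1/2*(-44271) = 44271/2 ≈ 22136.)
f(x, Z) = 71 - 101*Z
b/(-7154) + 36067/(5714/17953 + f(150, 18)/(-12084)) = (44271/2)/(-7154) + 36067/(5714/17953 + (71 - 101*18)/(-12084)) = (44271/2)*(-1/7154) + 36067/(5714*(1/17953) + (71 - 1818)*(-1/12084)) = -44271/14308 + 36067/(5714/17953 - 1747*(-1/12084)) = -44271/14308 + 36067/(5714/17953 + 1747/12084) = -44271/14308 + 36067/(100411867/216944052) = -44271/14308 + 36067*(216944052/100411867) = -44271/14308 + 7824521123484/100411867 = 111948802901045115/1436692993036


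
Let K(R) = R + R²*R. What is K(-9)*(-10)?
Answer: 7380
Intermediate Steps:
K(R) = R + R³
K(-9)*(-10) = (-9 + (-9)³)*(-10) = (-9 - 729)*(-10) = -738*(-10) = 7380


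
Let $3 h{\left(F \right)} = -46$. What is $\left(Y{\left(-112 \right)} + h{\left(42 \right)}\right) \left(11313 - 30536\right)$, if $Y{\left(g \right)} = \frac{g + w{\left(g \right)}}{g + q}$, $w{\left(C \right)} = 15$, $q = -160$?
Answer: $\frac{234924283}{816} \approx 2.879 \cdot 10^{5}$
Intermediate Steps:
$h{\left(F \right)} = - \frac{46}{3}$ ($h{\left(F \right)} = \frac{1}{3} \left(-46\right) = - \frac{46}{3}$)
$Y{\left(g \right)} = \frac{15 + g}{-160 + g}$ ($Y{\left(g \right)} = \frac{g + 15}{g - 160} = \frac{15 + g}{-160 + g}$)
$\left(Y{\left(-112 \right)} + h{\left(42 \right)}\right) \left(11313 - 30536\right) = \left(\frac{15 - 112}{-160 - 112} - \frac{46}{3}\right) \left(11313 - 30536\right) = \left(\frac{1}{-272} \left(-97\right) - \frac{46}{3}\right) \left(11313 - 30536\right) = \left(\left(- \frac{1}{272}\right) \left(-97\right) - \frac{46}{3}\right) \left(11313 - 30536\right) = \left(\frac{97}{272} - \frac{46}{3}\right) \left(-19223\right) = \left(- \frac{12221}{816}\right) \left(-19223\right) = \frac{234924283}{816}$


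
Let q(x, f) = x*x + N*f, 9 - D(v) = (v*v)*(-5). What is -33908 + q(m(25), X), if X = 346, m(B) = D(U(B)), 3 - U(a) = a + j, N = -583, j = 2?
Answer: 8110695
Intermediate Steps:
U(a) = 1 - a (U(a) = 3 - (a + 2) = 3 - (2 + a) = 3 + (-2 - a) = 1 - a)
D(v) = 9 + 5*v**2 (D(v) = 9 - v*v*(-5) = 9 - v**2*(-5) = 9 - (-5)*v**2 = 9 + 5*v**2)
m(B) = 9 + 5*(1 - B)**2
q(x, f) = x**2 - 583*f (q(x, f) = x*x - 583*f = x**2 - 583*f)
-33908 + q(m(25), X) = -33908 + ((9 + 5*(-1 + 25)**2)**2 - 583*346) = -33908 + ((9 + 5*24**2)**2 - 201718) = -33908 + ((9 + 5*576)**2 - 201718) = -33908 + ((9 + 2880)**2 - 201718) = -33908 + (2889**2 - 201718) = -33908 + (8346321 - 201718) = -33908 + 8144603 = 8110695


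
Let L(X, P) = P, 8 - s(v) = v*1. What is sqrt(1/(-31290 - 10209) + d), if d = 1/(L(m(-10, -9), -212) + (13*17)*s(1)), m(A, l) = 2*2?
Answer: 2*sqrt(6867692565)/6155685 ≈ 0.026925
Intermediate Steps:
m(A, l) = 4
s(v) = 8 - v
d = 1/1335 (d = 1/(-212 + (13*17)*(8 - 1*1)) = 1/(-212 + 221*(8 - 1)) = 1/(-212 + 221*7) = 1/(-212 + 1547) = 1/1335 ≈ 0.00074906)
sqrt(1/(-31290 - 10209) + d) = sqrt(1/(-31290 - 10209) + 1/1335) = sqrt(1/(-41499) + 1/1335) = sqrt(-1/41499 + 1/1335) = sqrt(13388/18467055) = 2*sqrt(6867692565)/6155685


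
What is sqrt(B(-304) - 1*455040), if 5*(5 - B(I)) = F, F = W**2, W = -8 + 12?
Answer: 3*I*sqrt(1263995)/5 ≈ 674.57*I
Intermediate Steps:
W = 4
F = 16 (F = 4**2 = 16)
B(I) = 9/5 (B(I) = 5 - 1/5*16 = 5 - 16/5 = 9/5)
sqrt(B(-304) - 1*455040) = sqrt(9/5 - 1*455040) = sqrt(9/5 - 455040) = sqrt(-2275191/5) = 3*I*sqrt(1263995)/5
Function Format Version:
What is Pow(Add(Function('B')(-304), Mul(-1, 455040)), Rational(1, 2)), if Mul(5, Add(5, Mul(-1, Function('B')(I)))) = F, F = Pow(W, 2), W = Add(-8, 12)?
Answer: Mul(Rational(3, 5), I, Pow(1263995, Rational(1, 2))) ≈ Mul(674.57, I)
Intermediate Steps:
W = 4
F = 16 (F = Pow(4, 2) = 16)
Function('B')(I) = Rational(9, 5) (Function('B')(I) = Add(5, Mul(Rational(-1, 5), 16)) = Add(5, Rational(-16, 5)) = Rational(9, 5))
Pow(Add(Function('B')(-304), Mul(-1, 455040)), Rational(1, 2)) = Pow(Add(Rational(9, 5), Mul(-1, 455040)), Rational(1, 2)) = Pow(Add(Rational(9, 5), -455040), Rational(1, 2)) = Pow(Rational(-2275191, 5), Rational(1, 2)) = Mul(Rational(3, 5), I, Pow(1263995, Rational(1, 2)))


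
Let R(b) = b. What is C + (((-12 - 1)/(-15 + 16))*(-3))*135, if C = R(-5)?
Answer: 5260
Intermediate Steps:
C = -5
C + (((-12 - 1)/(-15 + 16))*(-3))*135 = -5 + (((-12 - 1)/(-15 + 16))*(-3))*135 = -5 + (-13/1*(-3))*135 = -5 + (-13*1*(-3))*135 = -5 - 13*(-3)*135 = -5 + 39*135 = -5 + 5265 = 5260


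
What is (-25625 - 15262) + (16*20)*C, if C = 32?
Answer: -30647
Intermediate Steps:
(-25625 - 15262) + (16*20)*C = (-25625 - 15262) + (16*20)*32 = -40887 + 320*32 = -40887 + 10240 = -30647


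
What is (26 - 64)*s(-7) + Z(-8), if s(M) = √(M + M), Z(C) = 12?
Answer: 12 - 38*I*√14 ≈ 12.0 - 142.18*I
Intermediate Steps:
s(M) = √2*√M (s(M) = √(2*M) = √2*√M)
(26 - 64)*s(-7) + Z(-8) = (26 - 64)*(√2*√(-7)) + 12 = -38*√2*I*√7 + 12 = -38*I*√14 + 12 = 12 - 38*I*√14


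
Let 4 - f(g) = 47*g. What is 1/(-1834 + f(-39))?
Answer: ⅓ ≈ 0.33333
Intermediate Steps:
f(g) = 4 - 47*g
1/(-1834 + f(-39)) = 1/(-1834 + (4 - 47*(-39))) = 1/(-1834 + (4 + 1833)) = 1/(-1834 + 1837) = 1/3 = ⅓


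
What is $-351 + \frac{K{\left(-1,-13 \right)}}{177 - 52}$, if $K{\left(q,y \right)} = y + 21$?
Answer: $- \frac{43867}{125} \approx -350.94$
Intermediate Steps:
$K{\left(q,y \right)} = 21 + y$
$-351 + \frac{K{\left(-1,-13 \right)}}{177 - 52} = -351 + \frac{21 - 13}{177 - 52} = -351 + \frac{1}{125} \cdot 8 = -351 + \frac{8}{125} = - \frac{43867}{125}$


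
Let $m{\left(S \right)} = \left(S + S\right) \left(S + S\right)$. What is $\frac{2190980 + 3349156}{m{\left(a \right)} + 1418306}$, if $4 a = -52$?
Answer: $\frac{923356}{236497} \approx 3.9043$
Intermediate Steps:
$a = -13$ ($a = \frac{1}{4} \left(-52\right) = -13$)
$m{\left(S \right)} = 4 S^{2}$ ($m{\left(S \right)} = 2 S 2 S = 4 S^{2}$)
$\frac{2190980 + 3349156}{m{\left(a \right)} + 1418306} = \frac{2190980 + 3349156}{4 \left(-13\right)^{2} + 1418306} = \frac{5540136}{4 \cdot 169 + 1418306} = \frac{5540136}{676 + 1418306} = \frac{5540136}{1418982} = 5540136 \cdot \frac{1}{1418982} = \frac{923356}{236497}$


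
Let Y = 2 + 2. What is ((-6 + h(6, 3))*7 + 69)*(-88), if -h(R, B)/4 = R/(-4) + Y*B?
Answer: 23496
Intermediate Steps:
Y = 4
h(R, B) = R - 16*B (h(R, B) = -4*(R/(-4) + 4*B) = -4*(-R/4 + 4*B) = -4*(4*B - R/4) = R - 16*B)
((-6 + h(6, 3))*7 + 69)*(-88) = ((-6 + (6 - 16*3))*7 + 69)*(-88) = ((-6 + (6 - 48))*7 + 69)*(-88) = ((-6 - 42)*7 + 69)*(-88) = (-48*7 + 69)*(-88) = (-336 + 69)*(-88) = -267*(-88) = 23496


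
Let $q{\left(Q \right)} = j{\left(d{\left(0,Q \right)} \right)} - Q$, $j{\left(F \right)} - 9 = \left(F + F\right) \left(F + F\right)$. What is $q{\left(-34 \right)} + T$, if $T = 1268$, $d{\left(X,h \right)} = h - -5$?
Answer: $4675$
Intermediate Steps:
$d{\left(X,h \right)} = 5 + h$ ($d{\left(X,h \right)} = h + 5 = 5 + h$)
$j{\left(F \right)} = 9 + 4 F^{2}$ ($j{\left(F \right)} = 9 + \left(F + F\right) \left(F + F\right) = 9 + 2 F 2 F = 9 + 4 F^{2}$)
$q{\left(Q \right)} = 9 - Q + 4 \left(5 + Q\right)^{2}$ ($q{\left(Q \right)} = \left(9 + 4 \left(5 + Q\right)^{2}\right) - Q = 9 - Q + 4 \left(5 + Q\right)^{2}$)
$q{\left(-34 \right)} + T = \left(9 - -34 + 4 \left(5 - 34\right)^{2}\right) + 1268 = \left(9 + 34 + 4 \left(-29\right)^{2}\right) + 1268 = \left(9 + 34 + 4 \cdot 841\right) + 1268 = \left(9 + 34 + 3364\right) + 1268 = 3407 + 1268 = 4675$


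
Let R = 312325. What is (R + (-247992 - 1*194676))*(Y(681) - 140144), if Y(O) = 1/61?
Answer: 1114274022569/61 ≈ 1.8267e+10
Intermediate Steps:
Y(O) = 1/61
(R + (-247992 - 1*194676))*(Y(681) - 140144) = (312325 + (-247992 - 1*194676))*(1/61 - 140144) = (312325 + (-247992 - 194676))*(-8548783/61) = (312325 - 442668)*(-8548783/61) = -130343*(-8548783/61) = 1114274022569/61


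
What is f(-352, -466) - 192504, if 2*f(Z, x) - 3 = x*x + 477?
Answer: -83686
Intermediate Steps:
f(Z, x) = 240 + x²/2 (f(Z, x) = 3/2 + (x*x + 477)/2 = 3/2 + (x² + 477)/2 = 3/2 + (477 + x²)/2 = 3/2 + (477/2 + x²/2) = 240 + x²/2)
f(-352, -466) - 192504 = (240 + (½)*(-466)²) - 192504 = (240 + (½)*217156) - 192504 = (240 + 108578) - 192504 = 108818 - 192504 = -83686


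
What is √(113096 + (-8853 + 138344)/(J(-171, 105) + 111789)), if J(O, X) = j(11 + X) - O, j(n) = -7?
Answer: √1417500296046987/111953 ≈ 336.30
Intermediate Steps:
J(O, X) = -7 - O
√(113096 + (-8853 + 138344)/(J(-171, 105) + 111789)) = √(113096 + (-8853 + 138344)/((-7 - 1*(-171)) + 111789)) = √(113096 + 129491/((-7 + 171) + 111789)) = √(113096 + 129491/(164 + 111789)) = √(113096 + 129491/111953) = √(12661565979/111953) = √1417500296046987/111953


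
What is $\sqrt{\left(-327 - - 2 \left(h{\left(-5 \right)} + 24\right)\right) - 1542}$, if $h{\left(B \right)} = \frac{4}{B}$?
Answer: $\frac{i \sqrt{45565}}{5} \approx 42.692 i$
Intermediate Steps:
$\sqrt{\left(-327 - - 2 \left(h{\left(-5 \right)} + 24\right)\right) - 1542} = \sqrt{\left(-327 - - 2 \left(\frac{4}{-5} + 24\right)\right) - 1542} = \sqrt{\left(-327 - - 2 \left(4 \left(- \frac{1}{5}\right) + 24\right)\right) - 1542} = \sqrt{\left(-327 - - 2 \left(- \frac{4}{5} + 24\right)\right) - 1542} = \sqrt{\left(-327 - \left(-2\right) \frac{116}{5}\right) - 1542} = \sqrt{\left(-327 - - \frac{232}{5}\right) - 1542} = \sqrt{\left(-327 + \frac{232}{5}\right) - 1542} = \sqrt{- \frac{1403}{5} - 1542} = \sqrt{- \frac{9113}{5}} = \frac{i \sqrt{45565}}{5}$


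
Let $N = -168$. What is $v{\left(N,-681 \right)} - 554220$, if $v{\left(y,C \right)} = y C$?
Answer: $-439812$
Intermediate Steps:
$v{\left(y,C \right)} = C y$
$v{\left(N,-681 \right)} - 554220 = \left(-681\right) \left(-168\right) - 554220 = 114408 - 554220 = -439812$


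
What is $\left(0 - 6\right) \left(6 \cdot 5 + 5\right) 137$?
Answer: $-28770$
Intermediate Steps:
$\left(0 - 6\right) \left(6 \cdot 5 + 5\right) 137 = - 6 \left(30 + 5\right) 137 = \left(-6\right) 35 \cdot 137 = \left(-210\right) 137 = -28770$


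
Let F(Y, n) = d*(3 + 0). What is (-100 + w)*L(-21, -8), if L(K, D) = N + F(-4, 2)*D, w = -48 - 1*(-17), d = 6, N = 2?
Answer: 18602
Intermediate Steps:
w = -31 (w = -48 + 17 = -31)
F(Y, n) = 18 (F(Y, n) = 6*(3 + 0) = 6*3 = 18)
L(K, D) = 2 + 18*D
(-100 + w)*L(-21, -8) = (-100 - 31)*(2 + 18*(-8)) = -131*(2 - 144) = -131*(-142) = 18602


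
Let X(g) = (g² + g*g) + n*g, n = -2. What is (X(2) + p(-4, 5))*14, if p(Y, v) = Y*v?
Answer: -224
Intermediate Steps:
X(g) = -2*g + 2*g² (X(g) = (g² + g*g) - 2*g = (g² + g²) - 2*g = 2*g² - 2*g = -2*g + 2*g²)
(X(2) + p(-4, 5))*14 = (2*2*(-1 + 2) - 4*5)*14 = (2*2*1 - 20)*14 = (4 - 20)*14 = -16*14 = -224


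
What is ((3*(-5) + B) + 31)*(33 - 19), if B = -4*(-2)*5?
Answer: 784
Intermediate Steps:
B = 40 (B = 8*5 = 40)
((3*(-5) + B) + 31)*(33 - 19) = ((3*(-5) + 40) + 31)*(33 - 19) = ((-15 + 40) + 31)*14 = (25 + 31)*14 = 56*14 = 784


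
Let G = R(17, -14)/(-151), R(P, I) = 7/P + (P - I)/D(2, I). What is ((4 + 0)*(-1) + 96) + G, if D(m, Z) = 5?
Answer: 1180258/12835 ≈ 91.956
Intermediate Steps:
R(P, I) = 7/P - I/5 + P/5 (R(P, I) = 7/P + (P - I)/5 = 7/P + (P - I)*(⅕) = 7/P + (-I/5 + P/5) = 7/P - I/5 + P/5)
G = -562/12835 (G = ((⅕)*(35 + 17*(17 - 1*(-14)))/17)/(-151) = ((⅕)*(1/17)*(35 + 17*(17 + 14)))*(-1/151) = ((⅕)*(1/17)*(35 + 17*31))*(-1/151) = ((⅕)*(1/17)*(35 + 527))*(-1/151) = ((⅕)*(1/17)*562)*(-1/151) = (562/85)*(-1/151) = -562/12835 ≈ -0.043787)
((4 + 0)*(-1) + 96) + G = ((4 + 0)*(-1) + 96) - 562/12835 = (4*(-1) + 96) - 562/12835 = (-4 + 96) - 562/12835 = 92 - 562/12835 = 1180258/12835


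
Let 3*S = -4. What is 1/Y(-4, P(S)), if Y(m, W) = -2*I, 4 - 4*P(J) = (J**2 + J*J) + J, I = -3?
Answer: 1/6 ≈ 0.16667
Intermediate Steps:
S = -4/3 (S = (1/3)*(-4) = -4/3 ≈ -1.3333)
P(J) = 1 - J**2/2 - J/4 (P(J) = 1 - ((J**2 + J*J) + J)/4 = 1 - ((J**2 + J**2) + J)/4 = 1 - (2*J**2 + J)/4 = 1 - (J + 2*J**2)/4 = 1 + (-J**2/2 - J/4) = 1 - J**2/2 - J/4)
Y(m, W) = 6 (Y(m, W) = -2*(-3) = 6)
1/Y(-4, P(S)) = 1/6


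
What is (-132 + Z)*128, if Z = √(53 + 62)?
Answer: -16896 + 128*√115 ≈ -15523.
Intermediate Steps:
Z = √115 ≈ 10.724
(-132 + Z)*128 = (-132 + √115)*128 = -16896 + 128*√115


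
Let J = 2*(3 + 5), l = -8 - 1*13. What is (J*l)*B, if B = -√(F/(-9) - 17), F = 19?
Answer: 224*I*√43 ≈ 1468.9*I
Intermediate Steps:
l = -21 (l = -8 - 13 = -21)
J = 16 (J = 2*8 = 16)
B = -2*I*√43/3 (B = -√(19/(-9) - 17) = -√(19*(-⅑) - 17) = -√(-19/9 - 17) = -√(-172/9) = -2*I*√43/3 ≈ -4.3716*I)
(J*l)*B = (16*(-21))*(-2*I*√43/3) = -(-224)*I*√43 = 224*I*√43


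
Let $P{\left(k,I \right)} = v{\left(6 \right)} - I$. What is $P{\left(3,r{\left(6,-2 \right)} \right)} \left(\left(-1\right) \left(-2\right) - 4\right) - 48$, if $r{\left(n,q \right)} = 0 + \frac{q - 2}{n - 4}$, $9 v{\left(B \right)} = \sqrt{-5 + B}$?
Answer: $- \frac{470}{9} \approx -52.222$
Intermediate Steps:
$v{\left(B \right)} = \frac{\sqrt{-5 + B}}{9}$
$r{\left(n,q \right)} = \frac{-2 + q}{-4 + n}$ ($r{\left(n,q \right)} = 0 + \frac{-2 + q}{-4 + n} = \frac{-2 + q}{-4 + n}$)
$P{\left(k,I \right)} = \frac{1}{9} - I$ ($P{\left(k,I \right)} = \frac{\sqrt{-5 + 6}}{9} - I = \frac{\sqrt{1}}{9} - I = \frac{1}{9} \cdot 1 - I = \frac{1}{9} - I$)
$P{\left(3,r{\left(6,-2 \right)} \right)} \left(\left(-1\right) \left(-2\right) - 4\right) - 48 = \left(\frac{1}{9} - \frac{-2 - 2}{-4 + 6}\right) \left(\left(-1\right) \left(-2\right) - 4\right) - 48 = \left(\frac{1}{9} - \frac{1}{2} \left(-4\right)\right) \left(2 - 4\right) - 48 = \left(\frac{1}{9} - \frac{1}{2} \left(-4\right)\right) \left(-2\right) - 48 = \left(\frac{1}{9} - -2\right) \left(-2\right) - 48 = \left(\frac{1}{9} + 2\right) \left(-2\right) - 48 = \frac{19}{9} \left(-2\right) - 48 = - \frac{38}{9} - 48 = - \frac{470}{9}$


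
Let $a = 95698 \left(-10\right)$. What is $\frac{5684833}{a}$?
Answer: $- \frac{5684833}{956980} \approx -5.9404$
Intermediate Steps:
$a = -956980$
$\frac{5684833}{a} = \frac{5684833}{-956980} = 5684833 \left(- \frac{1}{956980}\right) = - \frac{5684833}{956980}$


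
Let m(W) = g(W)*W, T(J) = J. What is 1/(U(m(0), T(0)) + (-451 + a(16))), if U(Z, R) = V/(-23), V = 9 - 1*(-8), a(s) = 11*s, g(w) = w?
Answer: -23/6342 ≈ -0.0036266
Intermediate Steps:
V = 17 (V = 9 + 8 = 17)
m(W) = W² (m(W) = W*W = W²)
U(Z, R) = -17/23 (U(Z, R) = 17/(-23) = 17*(-1/23) = -17/23)
1/(U(m(0), T(0)) + (-451 + a(16))) = 1/(-17/23 + (-451 + 11*16)) = 1/(-17/23 + (-451 + 176)) = 1/(-17/23 - 275) = 1/(-6342/23) = -23/6342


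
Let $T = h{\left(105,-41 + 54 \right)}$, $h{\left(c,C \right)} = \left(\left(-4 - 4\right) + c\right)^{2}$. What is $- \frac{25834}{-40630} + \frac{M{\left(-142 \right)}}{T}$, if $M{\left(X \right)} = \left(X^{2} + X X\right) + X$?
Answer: $\frac{937914643}{191143835} \approx 4.9069$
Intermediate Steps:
$h{\left(c,C \right)} = \left(-8 + c\right)^{2}$
$T = 9409$ ($T = \left(-8 + 105\right)^{2} = 97^{2} = 9409$)
$M{\left(X \right)} = X + 2 X^{2}$ ($M{\left(X \right)} = \left(X^{2} + X^{2}\right) + X = 2 X^{2} + X = X + 2 X^{2}$)
$- \frac{25834}{-40630} + \frac{M{\left(-142 \right)}}{T} = - \frac{25834}{-40630} + \frac{\left(-142\right) \left(1 + 2 \left(-142\right)\right)}{9409} = \left(-25834\right) \left(- \frac{1}{40630}\right) + - 142 \left(1 - 284\right) \frac{1}{9409} = \frac{12917}{20315} + \left(-142\right) \left(-283\right) \frac{1}{9409} = \frac{12917}{20315} + 40186 \cdot \frac{1}{9409} = \frac{12917}{20315} + \frac{40186}{9409} = \frac{937914643}{191143835}$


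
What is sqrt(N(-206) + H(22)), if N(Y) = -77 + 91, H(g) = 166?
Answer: 6*sqrt(5) ≈ 13.416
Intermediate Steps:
N(Y) = 14
sqrt(N(-206) + H(22)) = sqrt(14 + 166) = sqrt(180) = 6*sqrt(5)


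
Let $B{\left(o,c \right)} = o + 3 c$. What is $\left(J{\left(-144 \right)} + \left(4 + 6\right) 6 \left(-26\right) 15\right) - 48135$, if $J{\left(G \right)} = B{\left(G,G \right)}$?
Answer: $-72111$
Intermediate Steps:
$J{\left(G \right)} = 4 G$ ($J{\left(G \right)} = G + 3 G = 4 G$)
$\left(J{\left(-144 \right)} + \left(4 + 6\right) 6 \left(-26\right) 15\right) - 48135 = \left(4 \left(-144\right) + \left(4 + 6\right) 6 \left(-26\right) 15\right) - 48135 = \left(-576 + 10 \cdot 6 \left(-26\right) 15\right) - 48135 = \left(-576 + 60 \left(-26\right) 15\right) - 48135 = \left(-576 - 23400\right) - 48135 = -23976 - 48135 = -72111$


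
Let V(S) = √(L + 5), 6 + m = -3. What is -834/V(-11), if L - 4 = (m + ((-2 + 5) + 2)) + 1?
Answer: -139*√6 ≈ -340.48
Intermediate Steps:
m = -9 (m = -6 - 3 = -9)
L = 1 (L = 4 + ((-9 + ((-2 + 5) + 2)) + 1) = 4 + ((-9 + (3 + 2)) + 1) = 4 + ((-9 + 5) + 1) = 4 + (-4 + 1) = 4 - 3 = 1)
V(S) = √6 (V(S) = √(1 + 5) = √6)
-834/V(-11) = -834*√6/6 = -139*√6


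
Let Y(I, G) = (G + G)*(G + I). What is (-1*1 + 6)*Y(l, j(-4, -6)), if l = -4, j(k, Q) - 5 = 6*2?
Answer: 2210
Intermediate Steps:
j(k, Q) = 17 (j(k, Q) = 5 + 6*2 = 5 + 12 = 17)
Y(I, G) = 2*G*(G + I) (Y(I, G) = (2*G)*(G + I) = 2*G*(G + I))
(-1*1 + 6)*Y(l, j(-4, -6)) = (-1*1 + 6)*(2*17*(17 - 4)) = (-1 + 6)*(2*17*13) = 5*442 = 2210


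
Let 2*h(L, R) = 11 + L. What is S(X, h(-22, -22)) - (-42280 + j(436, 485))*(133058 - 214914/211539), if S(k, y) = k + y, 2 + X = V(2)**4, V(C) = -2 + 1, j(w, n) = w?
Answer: 785181495727139/141026 ≈ 5.5676e+9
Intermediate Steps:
V(C) = -1
h(L, R) = 11/2 + L/2 (h(L, R) = (11 + L)/2 = 11/2 + L/2)
X = -1 (X = -2 + (-1)**4 = -2 + 1 = -1)
S(X, h(-22, -22)) - (-42280 + j(436, 485))*(133058 - 214914/211539) = (-1 + (11/2 + (1/2)*(-22))) - (-42280 + 436)*(133058 - 214914/211539) = (-1 + (11/2 - 11)) - (-41844)*(133058 - 214914*1/211539) = (-1 - 11/2) - (-41844)*(133058 - 71638/70513) = -13/2 - (-41844)*9382247116/70513 = -13/2 - 1*(-392590748321904/70513) = -13/2 + 392590748321904/70513 = 785181495727139/141026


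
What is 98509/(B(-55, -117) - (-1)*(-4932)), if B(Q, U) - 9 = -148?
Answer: -98509/5071 ≈ -19.426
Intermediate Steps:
B(Q, U) = -139 (B(Q, U) = 9 - 148 = -139)
98509/(B(-55, -117) - (-1)*(-4932)) = 98509/(-139 - (-1)*(-4932)) = 98509/(-139 - 1*4932) = 98509/(-139 - 4932) = 98509/(-5071) = 98509*(-1/5071) = -98509/5071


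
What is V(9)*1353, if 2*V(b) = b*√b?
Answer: 36531/2 ≈ 18266.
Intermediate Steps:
V(b) = b^(3/2)/2 (V(b) = (b*√b)/2 = b^(3/2)/2)
V(9)*1353 = (9^(3/2)/2)*1353 = ((½)*27)*1353 = (27/2)*1353 = 36531/2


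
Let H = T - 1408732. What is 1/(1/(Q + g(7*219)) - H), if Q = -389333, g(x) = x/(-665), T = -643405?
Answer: 36986854/75902091606903 ≈ 4.8730e-7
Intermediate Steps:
g(x) = -x/665 (g(x) = x*(-1/665) = -x/665)
H = -2052137 (H = -643405 - 1408732 = -2052137)
1/(1/(Q + g(7*219)) - H) = 1/(1/(-389333 - 219/95) - 1*(-2052137)) = 1/(1/(-389333 - 1/665*1533) + 2052137) = 1/(1/(-389333 - 219/95) + 2052137) = 1/(1/(-36986854/95) + 2052137) = 1/(-95/36986854 + 2052137) = 1/(75902091606903/36986854) = 36986854/75902091606903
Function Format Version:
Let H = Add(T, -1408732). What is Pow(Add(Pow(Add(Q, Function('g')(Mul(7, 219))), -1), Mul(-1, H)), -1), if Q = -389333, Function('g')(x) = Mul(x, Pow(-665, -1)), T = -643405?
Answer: Rational(36986854, 75902091606903) ≈ 4.8730e-7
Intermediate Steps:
Function('g')(x) = Mul(Rational(-1, 665), x) (Function('g')(x) = Mul(x, Rational(-1, 665)) = Mul(Rational(-1, 665), x))
H = -2052137 (H = Add(-643405, -1408732) = -2052137)
Pow(Add(Pow(Add(Q, Function('g')(Mul(7, 219))), -1), Mul(-1, H)), -1) = Pow(Add(Pow(Add(-389333, Mul(Rational(-1, 665), Mul(7, 219))), -1), Mul(-1, -2052137)), -1) = Pow(Add(Pow(Add(-389333, Mul(Rational(-1, 665), 1533)), -1), 2052137), -1) = Pow(Add(Pow(Add(-389333, Rational(-219, 95)), -1), 2052137), -1) = Pow(Add(Pow(Rational(-36986854, 95), -1), 2052137), -1) = Pow(Add(Rational(-95, 36986854), 2052137), -1) = Pow(Rational(75902091606903, 36986854), -1) = Rational(36986854, 75902091606903)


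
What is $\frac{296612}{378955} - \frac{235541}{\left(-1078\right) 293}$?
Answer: $\frac{182945526303}{119694452570} \approx 1.5284$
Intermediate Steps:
$\frac{296612}{378955} - \frac{235541}{\left(-1078\right) 293} = 296612 \cdot \frac{1}{378955} - \frac{235541}{-315854} = \frac{296612}{378955} - - \frac{235541}{315854} = \frac{296612}{378955} + \frac{235541}{315854} = \frac{182945526303}{119694452570}$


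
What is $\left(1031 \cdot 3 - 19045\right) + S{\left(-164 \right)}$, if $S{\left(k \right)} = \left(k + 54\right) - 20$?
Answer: $-16082$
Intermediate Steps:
$S{\left(k \right)} = 34 + k$ ($S{\left(k \right)} = \left(54 + k\right) - 20 = 34 + k$)
$\left(1031 \cdot 3 - 19045\right) + S{\left(-164 \right)} = \left(1031 \cdot 3 - 19045\right) + \left(34 - 164\right) = \left(3093 - 19045\right) - 130 = -15952 - 130 = -16082$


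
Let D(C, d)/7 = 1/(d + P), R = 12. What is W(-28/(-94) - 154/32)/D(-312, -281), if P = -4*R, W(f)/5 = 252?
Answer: -59220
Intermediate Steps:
W(f) = 1260 (W(f) = 5*252 = 1260)
P = -48 (P = -4*12 = -48)
D(C, d) = 7/(-48 + d) (D(C, d) = 7/(d - 48) = 7/(-48 + d))
W(-28/(-94) - 154/32)/D(-312, -281) = 1260/((7/(-48 - 281))) = 1260/((7/(-329))) = 1260/((7*(-1/329))) = 1260/(-1/47) = 1260*(-47) = -59220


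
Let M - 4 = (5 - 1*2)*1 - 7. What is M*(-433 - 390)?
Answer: 0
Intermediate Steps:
M = 0 (M = 4 + ((5 - 1*2)*1 - 7) = 4 + ((5 - 2)*1 - 7) = 4 + (3*1 - 7) = 4 + (3 - 7) = 4 - 4 = 0)
M*(-433 - 390) = 0*(-433 - 390) = 0*(-823) = 0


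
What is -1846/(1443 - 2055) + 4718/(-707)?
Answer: -113021/30906 ≈ -3.6569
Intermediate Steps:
-1846/(1443 - 2055) + 4718/(-707) = -1846/(-612) + 4718*(-1/707) = -1846*(-1/612) - 674/101 = 923/306 - 674/101 = -113021/30906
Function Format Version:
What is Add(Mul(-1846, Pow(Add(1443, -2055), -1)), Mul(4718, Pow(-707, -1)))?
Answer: Rational(-113021, 30906) ≈ -3.6569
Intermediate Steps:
Add(Mul(-1846, Pow(Add(1443, -2055), -1)), Mul(4718, Pow(-707, -1))) = Add(Mul(-1846, Pow(-612, -1)), Mul(4718, Rational(-1, 707))) = Add(Mul(-1846, Rational(-1, 612)), Rational(-674, 101)) = Add(Rational(923, 306), Rational(-674, 101)) = Rational(-113021, 30906)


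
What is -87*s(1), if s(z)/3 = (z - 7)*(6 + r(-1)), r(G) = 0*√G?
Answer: 9396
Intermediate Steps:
r(G) = 0
s(z) = -126 + 18*z (s(z) = 3*((z - 7)*(6 + 0)) = 3*((-7 + z)*6) = 3*(-42 + 6*z) = -126 + 18*z)
-87*s(1) = -87*(-126 + 18*1) = -87*(-126 + 18) = -87*(-108) = 9396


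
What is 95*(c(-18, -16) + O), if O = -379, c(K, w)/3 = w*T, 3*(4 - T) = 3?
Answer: -49685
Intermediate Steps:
T = 3 (T = 4 - ⅓*3 = 4 - 1 = 3)
c(K, w) = 9*w (c(K, w) = 3*(w*3) = 3*(3*w) = 9*w)
95*(c(-18, -16) + O) = 95*(9*(-16) - 379) = 95*(-144 - 379) = 95*(-523) = -49685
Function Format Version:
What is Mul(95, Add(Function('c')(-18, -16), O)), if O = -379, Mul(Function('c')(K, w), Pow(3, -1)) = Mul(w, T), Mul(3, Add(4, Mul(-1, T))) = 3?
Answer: -49685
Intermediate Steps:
T = 3 (T = Add(4, Mul(Rational(-1, 3), 3)) = Add(4, -1) = 3)
Function('c')(K, w) = Mul(9, w) (Function('c')(K, w) = Mul(3, Mul(w, 3)) = Mul(3, Mul(3, w)) = Mul(9, w))
Mul(95, Add(Function('c')(-18, -16), O)) = Mul(95, Add(Mul(9, -16), -379)) = Mul(95, Add(-144, -379)) = Mul(95, -523) = -49685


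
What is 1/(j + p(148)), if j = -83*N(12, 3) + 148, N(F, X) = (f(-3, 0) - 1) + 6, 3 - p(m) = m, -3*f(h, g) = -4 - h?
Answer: -3/1319 ≈ -0.0022744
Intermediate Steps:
f(h, g) = 4/3 + h/3 (f(h, g) = -(-4 - h)/3 = 4/3 + h/3)
p(m) = 3 - m
N(F, X) = 16/3 (N(F, X) = ((4/3 + (⅓)*(-3)) - 1) + 6 = ((4/3 - 1) - 1) + 6 = (⅓ - 1) + 6 = -⅔ + 6 = 16/3)
j = -884/3 (j = -83*16/3 + 148 = -1328/3 + 148 = -884/3 ≈ -294.67)
1/(j + p(148)) = 1/(-884/3 + (3 - 1*148)) = 1/(-884/3 + (3 - 148)) = 1/(-884/3 - 145) = 1/(-1319/3) = -3/1319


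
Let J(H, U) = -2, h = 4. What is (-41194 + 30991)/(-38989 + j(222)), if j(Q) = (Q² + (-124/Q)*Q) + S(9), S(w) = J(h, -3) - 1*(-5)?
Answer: -10203/10174 ≈ -1.0028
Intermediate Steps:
S(w) = 3 (S(w) = -2 - 1*(-5) = -2 + 5 = 3)
j(Q) = -121 + Q² (j(Q) = (Q² + (-124/Q)*Q) + 3 = (Q² - 124) + 3 = (-124 + Q²) + 3 = -121 + Q²)
(-41194 + 30991)/(-38989 + j(222)) = (-41194 + 30991)/(-38989 + (-121 + 222²)) = -10203/(-38989 + (-121 + 49284)) = -10203/(-38989 + 49163) = -10203/10174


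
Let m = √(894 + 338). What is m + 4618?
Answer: 4618 + 4*√77 ≈ 4653.1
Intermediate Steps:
m = 4*√77 (m = √1232 = 4*√77 ≈ 35.100)
m + 4618 = 4*√77 + 4618 = 4618 + 4*√77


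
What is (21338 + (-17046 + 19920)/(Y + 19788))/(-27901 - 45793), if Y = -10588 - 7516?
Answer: -17968033/62050348 ≈ -0.28957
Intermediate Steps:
Y = -18104
(21338 + (-17046 + 19920)/(Y + 19788))/(-27901 - 45793) = (21338 + (-17046 + 19920)/(-18104 + 19788))/(-27901 - 45793) = (21338 + 2874/1684)/(-73694) = (21338 + 2874*(1/1684))*(-1/73694) = (21338 + 1437/842)*(-1/73694) = (17968033/842)*(-1/73694) = -17968033/62050348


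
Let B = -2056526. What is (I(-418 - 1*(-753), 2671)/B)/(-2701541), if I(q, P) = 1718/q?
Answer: 859/930594708849805 ≈ 9.2307e-13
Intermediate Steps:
(I(-418 - 1*(-753), 2671)/B)/(-2701541) = ((1718/(-418 - 1*(-753)))/(-2056526))/(-2701541) = ((1718/(-418 + 753))*(-1/2056526))*(-1/2701541) = ((1718/335)*(-1/2056526))*(-1/2701541) = -859/344468105*(-1/2701541) = 859/930594708849805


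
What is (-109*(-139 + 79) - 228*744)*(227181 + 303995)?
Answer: -86630556192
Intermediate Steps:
(-109*(-139 + 79) - 228*744)*(227181 + 303995) = (-109*(-60) - 169632)*531176 = (6540 - 169632)*531176 = -163092*531176 = -86630556192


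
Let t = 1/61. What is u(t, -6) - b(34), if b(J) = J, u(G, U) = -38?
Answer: -72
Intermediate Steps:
t = 1/61 ≈ 0.016393
u(t, -6) - b(34) = -38 - 1*34 = -38 - 34 = -72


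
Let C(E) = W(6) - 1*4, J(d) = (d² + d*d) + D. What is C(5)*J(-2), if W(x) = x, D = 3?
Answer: 22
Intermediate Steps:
J(d) = 3 + 2*d² (J(d) = (d² + d*d) + 3 = (d² + d²) + 3 = 2*d² + 3 = 3 + 2*d²)
C(E) = 2 (C(E) = 6 - 1*4 = 6 - 4 = 2)
C(5)*J(-2) = 2*(3 + 2*(-2)²) = 2*(3 + 2*4) = 2*(3 + 8) = 2*11 = 22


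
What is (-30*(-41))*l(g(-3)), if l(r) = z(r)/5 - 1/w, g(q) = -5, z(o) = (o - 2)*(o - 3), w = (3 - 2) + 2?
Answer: 13366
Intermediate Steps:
w = 3 (w = 1 + 2 = 3)
z(o) = (-3 + o)*(-2 + o) (z(o) = (-2 + o)*(-3 + o) = (-3 + o)*(-2 + o))
l(r) = 13/15 - r + r**2/5 (l(r) = (6 + r**2 - 5*r)/5 - 1/3 = (6 + r**2 - 5*r)*(1/5) - 1*1/3 = (6/5 - r + r**2/5) - 1/3 = 13/15 - r + r**2/5)
(-30*(-41))*l(g(-3)) = (-30*(-41))*(13/15 - 1*(-5) + (1/5)*(-5)**2) = 1230*(13/15 + 5 + (1/5)*25) = 1230*(13/15 + 5 + 5) = 1230*(163/15) = 13366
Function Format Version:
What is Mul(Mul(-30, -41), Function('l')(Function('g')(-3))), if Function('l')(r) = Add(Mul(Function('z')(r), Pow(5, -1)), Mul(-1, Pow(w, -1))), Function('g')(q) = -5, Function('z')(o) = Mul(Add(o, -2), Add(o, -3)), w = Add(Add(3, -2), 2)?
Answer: 13366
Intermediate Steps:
w = 3 (w = Add(1, 2) = 3)
Function('z')(o) = Mul(Add(-3, o), Add(-2, o)) (Function('z')(o) = Mul(Add(-2, o), Add(-3, o)) = Mul(Add(-3, o), Add(-2, o)))
Function('l')(r) = Add(Rational(13, 15), Mul(-1, r), Mul(Rational(1, 5), Pow(r, 2))) (Function('l')(r) = Add(Mul(Add(6, Pow(r, 2), Mul(-5, r)), Pow(5, -1)), Mul(-1, Pow(3, -1))) = Add(Mul(Add(6, Pow(r, 2), Mul(-5, r)), Rational(1, 5)), Mul(-1, Rational(1, 3))) = Add(Add(Rational(6, 5), Mul(-1, r), Mul(Rational(1, 5), Pow(r, 2))), Rational(-1, 3)) = Add(Rational(13, 15), Mul(-1, r), Mul(Rational(1, 5), Pow(r, 2))))
Mul(Mul(-30, -41), Function('l')(Function('g')(-3))) = Mul(Mul(-30, -41), Add(Rational(13, 15), Mul(-1, -5), Mul(Rational(1, 5), Pow(-5, 2)))) = Mul(1230, Add(Rational(13, 15), 5, Mul(Rational(1, 5), 25))) = Mul(1230, Add(Rational(13, 15), 5, 5)) = Mul(1230, Rational(163, 15)) = 13366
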